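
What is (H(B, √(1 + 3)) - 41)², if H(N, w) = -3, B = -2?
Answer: 1936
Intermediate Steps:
(H(B, √(1 + 3)) - 41)² = (-3 - 41)² = (-44)² = 1936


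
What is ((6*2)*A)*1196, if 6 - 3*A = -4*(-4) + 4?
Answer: -66976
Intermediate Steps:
A = -14/3 (A = 2 - (-4*(-4) + 4)/3 = 2 - (16 + 4)/3 = 2 - 1/3*20 = 2 - 20/3 = -14/3 ≈ -4.6667)
((6*2)*A)*1196 = ((6*2)*(-14/3))*1196 = (12*(-14/3))*1196 = -56*1196 = -66976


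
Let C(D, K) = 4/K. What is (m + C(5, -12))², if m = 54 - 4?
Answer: 22201/9 ≈ 2466.8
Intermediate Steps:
m = 50
(m + C(5, -12))² = (50 + 4/(-12))² = (50 + 4*(-1/12))² = (50 - ⅓)² = (149/3)² = 22201/9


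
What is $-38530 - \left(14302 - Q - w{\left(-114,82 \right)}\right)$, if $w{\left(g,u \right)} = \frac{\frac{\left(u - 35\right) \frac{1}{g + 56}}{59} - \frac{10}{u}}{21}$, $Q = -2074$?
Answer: $- \frac{161771872889}{2946342} \approx -54906.0$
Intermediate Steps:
$w{\left(g,u \right)} = - \frac{10}{21 u} + \frac{-35 + u}{1239 \left(56 + g\right)}$ ($w{\left(g,u \right)} = \left(\frac{-35 + u}{56 + g} \frac{1}{59} - \frac{10}{u}\right) \frac{1}{21} = \left(\frac{-35 + u}{59 \left(56 + g\right)} - \frac{10}{u}\right) \frac{1}{21} = \left(- \frac{10}{u} + \frac{-35 + u}{59 \left(56 + g\right)}\right) \frac{1}{21} = - \frac{10}{21 u} + \frac{-35 + u}{1239 \left(56 + g\right)}$)
$-38530 - \left(14302 - Q - w{\left(-114,82 \right)}\right) = -38530 - \left(16376 - \frac{-33040 + 82^{2} - -67260 - 2870}{1239 \cdot 82 \left(56 - 114\right)}\right) = -38530 - \left(16376 - \frac{-33040 + 6724 + 67260 - 2870}{101598 \left(-58\right)}\right) = -38530 - \left(16376 - \left(- \frac{1}{5892684}\right) 38074\right) = -38530 - \frac{48249315629}{2946342} = - \frac{161771872889}{2946342}$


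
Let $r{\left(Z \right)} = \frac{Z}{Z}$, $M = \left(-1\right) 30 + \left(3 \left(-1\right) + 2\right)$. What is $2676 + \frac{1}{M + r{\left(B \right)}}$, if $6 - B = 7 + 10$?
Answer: $\frac{80279}{30} \approx 2676.0$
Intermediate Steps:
$M = -31$ ($M = -30 + \left(-3 + 2\right) = -30 - 1 = -31$)
$B = -11$ ($B = 6 - \left(7 + 10\right) = 6 - 17 = -11$)
$r{\left(Z \right)} = 1$
$2676 + \frac{1}{M + r{\left(B \right)}} = 2676 + \frac{1}{-31 + 1} = 2676 + \frac{1}{-30} = 2676 - \frac{1}{30} = \frac{80279}{30}$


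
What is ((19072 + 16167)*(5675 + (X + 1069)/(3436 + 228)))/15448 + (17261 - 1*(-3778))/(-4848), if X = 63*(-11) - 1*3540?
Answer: 18492454701577/1429187168 ≈ 12939.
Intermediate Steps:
X = -4233 (X = -693 - 3540 = -4233)
((19072 + 16167)*(5675 + (X + 1069)/(3436 + 228)))/15448 + (17261 - 1*(-3778))/(-4848) = ((19072 + 16167)*(5675 + (-4233 + 1069)/(3436 + 228)))/15448 + (17261 - 1*(-3778))/(-4848) = (35239*(5675 - 3164/3664))*(1/15448) + (17261 + 3778)*(-1/4848) = (35239*(5675 - 3164*1/3664))*(1/15448) + 21039*(-1/4848) = (35239*(5675 - 791/916))*(1/15448) - 7013/1616 = (35239*(5197509/916))*(1/15448) - 7013/1616 = (183155019651/916)*(1/15448) - 7013/1616 = 183155019651/14150368 - 7013/1616 = 18492454701577/1429187168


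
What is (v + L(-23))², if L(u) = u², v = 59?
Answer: 345744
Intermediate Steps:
(v + L(-23))² = (59 + (-23)²)² = (59 + 529)² = 588² = 345744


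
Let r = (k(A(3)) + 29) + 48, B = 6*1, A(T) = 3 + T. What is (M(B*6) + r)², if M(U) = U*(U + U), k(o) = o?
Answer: 7155625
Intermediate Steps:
B = 6
M(U) = 2*U² (M(U) = U*(2*U) = 2*U²)
r = 83 (r = ((3 + 3) + 29) + 48 = (6 + 29) + 48 = 35 + 48 = 83)
(M(B*6) + r)² = (2*(6*6)² + 83)² = (2*36² + 83)² = (2*1296 + 83)² = (2592 + 83)² = 2675² = 7155625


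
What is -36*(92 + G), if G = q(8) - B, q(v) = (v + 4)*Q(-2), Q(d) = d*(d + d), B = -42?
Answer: -8280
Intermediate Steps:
Q(d) = 2*d² (Q(d) = d*(2*d) = 2*d²)
q(v) = 32 + 8*v (q(v) = (v + 4)*(2*(-2)²) = (4 + v)*(2*4) = (4 + v)*8 = 32 + 8*v)
G = 138 (G = (32 + 8*8) - 1*(-42) = (32 + 64) + 42 = 96 + 42 = 138)
-36*(92 + G) = -36*(92 + 138) = -36*230 = -8280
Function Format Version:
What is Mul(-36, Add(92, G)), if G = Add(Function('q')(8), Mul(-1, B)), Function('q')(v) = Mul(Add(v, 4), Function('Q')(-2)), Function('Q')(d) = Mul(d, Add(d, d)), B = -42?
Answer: -8280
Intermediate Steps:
Function('Q')(d) = Mul(2, Pow(d, 2)) (Function('Q')(d) = Mul(d, Mul(2, d)) = Mul(2, Pow(d, 2)))
Function('q')(v) = Add(32, Mul(8, v)) (Function('q')(v) = Mul(Add(v, 4), Mul(2, Pow(-2, 2))) = Mul(Add(4, v), Mul(2, 4)) = Mul(Add(4, v), 8) = Add(32, Mul(8, v)))
G = 138 (G = Add(Add(32, Mul(8, 8)), Mul(-1, -42)) = Add(Add(32, 64), 42) = Add(96, 42) = 138)
Mul(-36, Add(92, G)) = Mul(-36, Add(92, 138)) = Mul(-36, 230) = -8280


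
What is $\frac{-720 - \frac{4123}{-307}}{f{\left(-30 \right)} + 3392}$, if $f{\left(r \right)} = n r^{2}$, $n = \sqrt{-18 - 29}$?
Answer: $- \frac{45986404}{951233053} + \frac{48806325 i \sqrt{47}}{3804932212} \approx -0.048344 + 0.087938 i$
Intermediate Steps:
$n = i \sqrt{47}$ ($n = \sqrt{-47} = i \sqrt{47} \approx 6.8557 i$)
$f{\left(r \right)} = i \sqrt{47} r^{2}$
$\frac{-720 - \frac{4123}{-307}}{f{\left(-30 \right)} + 3392} = \frac{-720 - \frac{4123}{-307}}{i \sqrt{47} \left(-30\right)^{2} + 3392} = \frac{-720 - - \frac{4123}{307}}{i \sqrt{47} \cdot 900 + 3392} = \frac{-720 + \frac{4123}{307}}{900 i \sqrt{47} + 3392} = - \frac{216917}{307 \left(3392 + 900 i \sqrt{47}\right)}$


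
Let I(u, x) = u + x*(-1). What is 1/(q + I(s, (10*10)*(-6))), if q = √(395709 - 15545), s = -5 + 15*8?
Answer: 715/131061 - 2*√95041/131061 ≈ 0.00075099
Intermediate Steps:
s = 115 (s = -5 + 120 = 115)
I(u, x) = u - x
q = 2*√95041 (q = √380164 = 2*√95041 ≈ 616.57)
1/(q + I(s, (10*10)*(-6))) = 1/(2*√95041 + (115 - 10*10*(-6))) = 1/(2*√95041 + (115 - 100*(-6))) = 1/(2*√95041 + (115 - 1*(-600))) = 1/(2*√95041 + (115 + 600)) = 1/(2*√95041 + 715) = 1/(715 + 2*√95041)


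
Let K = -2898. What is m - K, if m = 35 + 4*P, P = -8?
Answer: 2901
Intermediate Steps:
m = 3 (m = 35 + 4*(-8) = 35 - 32 = 3)
m - K = 3 - 1*(-2898) = 3 + 2898 = 2901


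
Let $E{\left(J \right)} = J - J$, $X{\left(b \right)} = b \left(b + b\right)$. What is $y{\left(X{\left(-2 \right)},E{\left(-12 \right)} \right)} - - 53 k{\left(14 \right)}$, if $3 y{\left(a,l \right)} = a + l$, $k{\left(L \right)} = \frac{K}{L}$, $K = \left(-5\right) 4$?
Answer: $- \frac{1534}{21} \approx -73.048$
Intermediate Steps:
$X{\left(b \right)} = 2 b^{2}$ ($X{\left(b \right)} = b 2 b = 2 b^{2}$)
$E{\left(J \right)} = 0$
$K = -20$
$k{\left(L \right)} = - \frac{20}{L}$
$y{\left(a,l \right)} = \frac{a}{3} + \frac{l}{3}$ ($y{\left(a,l \right)} = \frac{a + l}{3} = \frac{a}{3} + \frac{l}{3}$)
$y{\left(X{\left(-2 \right)},E{\left(-12 \right)} \right)} - - 53 k{\left(14 \right)} = \left(\frac{2 \left(-2\right)^{2}}{3} + \frac{1}{3} \cdot 0\right) - - 53 \left(- \frac{20}{14}\right) = \left(\frac{2 \cdot 4}{3} + 0\right) - - 53 \left(\left(-20\right) \frac{1}{14}\right) = \left(\frac{1}{3} \cdot 8 + 0\right) - \left(-53\right) \left(- \frac{10}{7}\right) = \left(\frac{8}{3} + 0\right) - \frac{530}{7} = \frac{8}{3} - \frac{530}{7} = - \frac{1534}{21}$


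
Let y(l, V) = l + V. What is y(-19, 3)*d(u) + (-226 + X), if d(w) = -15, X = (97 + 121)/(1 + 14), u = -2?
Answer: 428/15 ≈ 28.533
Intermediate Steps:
y(l, V) = V + l
X = 218/15 ≈ 14.533
y(-19, 3)*d(u) + (-226 + X) = (3 - 19)*(-15) + (-226 + 218/15) = -16*(-15) - 3172/15 = 240 - 3172/15 = 428/15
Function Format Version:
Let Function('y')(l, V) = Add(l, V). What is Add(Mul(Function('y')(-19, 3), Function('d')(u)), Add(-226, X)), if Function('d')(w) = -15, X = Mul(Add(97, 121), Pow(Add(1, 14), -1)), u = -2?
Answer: Rational(428, 15) ≈ 28.533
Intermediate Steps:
Function('y')(l, V) = Add(V, l)
X = Rational(218, 15) (X = Mul(218, Pow(15, -1)) = Mul(218, Rational(1, 15)) = Rational(218, 15) ≈ 14.533)
Add(Mul(Function('y')(-19, 3), Function('d')(u)), Add(-226, X)) = Add(Mul(Add(3, -19), -15), Add(-226, Rational(218, 15))) = Add(Mul(-16, -15), Rational(-3172, 15)) = Add(240, Rational(-3172, 15)) = Rational(428, 15)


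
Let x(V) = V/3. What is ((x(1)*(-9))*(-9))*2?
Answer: 54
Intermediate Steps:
x(V) = V/3 (x(V) = V*(⅓) = V/3)
((x(1)*(-9))*(-9))*2 = ((((⅓)*1)*(-9))*(-9))*2 = (((⅓)*(-9))*(-9))*2 = -3*(-9)*2 = 27*2 = 54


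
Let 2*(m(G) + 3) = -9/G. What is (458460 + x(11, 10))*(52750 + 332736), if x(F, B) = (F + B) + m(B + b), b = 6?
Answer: 2827787870241/16 ≈ 1.7674e+11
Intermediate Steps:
m(G) = -3 - 9/(2*G) (m(G) = -3 + (-9/G)/2 = -3 - 9/(2*G))
x(F, B) = -3 + B + F - 9/(2*(6 + B)) (x(F, B) = (F + B) + (-3 - 9/(2*(B + 6))) = (B + F) + (-3 - 9/(2*(6 + B))) = -3 + B + F - 9/(2*(6 + B)))
(458460 + x(11, 10))*(52750 + 332736) = (458460 + (-9/2 + (6 + 10)*(-3 + 10 + 11))/(6 + 10))*(52750 + 332736) = (458460 + (-9/2 + 16*18)/16)*385486 = (458460 + (-9/2 + 288)/16)*385486 = (458460 + (1/16)*(567/2))*385486 = (458460 + 567/32)*385486 = (14671287/32)*385486 = 2827787870241/16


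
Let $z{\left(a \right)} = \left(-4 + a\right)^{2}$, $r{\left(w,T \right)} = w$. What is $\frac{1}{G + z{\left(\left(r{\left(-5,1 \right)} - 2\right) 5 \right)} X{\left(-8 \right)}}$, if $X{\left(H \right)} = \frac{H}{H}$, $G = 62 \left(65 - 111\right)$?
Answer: $- \frac{1}{1331} \approx -0.00075131$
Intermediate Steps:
$G = -2852$ ($G = 62 \left(-46\right) = -2852$)
$X{\left(H \right)} = 1$
$\frac{1}{G + z{\left(\left(r{\left(-5,1 \right)} - 2\right) 5 \right)} X{\left(-8 \right)}} = \frac{1}{-2852 + \left(-4 + \left(-5 - 2\right) 5\right)^{2} \cdot 1} = \frac{1}{-2852 + \left(-4 - 35\right)^{2} \cdot 1} = \frac{1}{-2852 + \left(-39\right)^{2} \cdot 1} = \frac{1}{-2852 + 1521 \cdot 1} = \frac{1}{-2852 + 1521} = \frac{1}{-1331} = - \frac{1}{1331}$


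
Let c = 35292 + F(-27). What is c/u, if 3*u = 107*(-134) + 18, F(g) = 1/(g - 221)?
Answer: -5251449/710272 ≈ -7.3936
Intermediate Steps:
F(g) = 1/(-221 + g)
c = 8752415/248 (c = 35292 + 1/(-221 - 27) = 35292 + 1/(-248) = 35292 - 1/248 = 8752415/248 ≈ 35292.)
u = -14320/3 (u = (107*(-134) + 18)/3 = (-14338 + 18)/3 = (⅓)*(-14320) = -14320/3 ≈ -4773.3)
c/u = 8752415/(248*(-14320/3)) = (8752415/248)*(-3/14320) = -5251449/710272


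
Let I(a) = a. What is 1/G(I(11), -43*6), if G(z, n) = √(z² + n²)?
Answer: √66685/66685 ≈ 0.0038725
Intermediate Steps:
G(z, n) = √(n² + z²)
1/G(I(11), -43*6) = 1/(√((-43*6)² + 11²)) = 1/(√((-258)² + 121)) = 1/(√(66564 + 121)) = 1/(√66685) = √66685/66685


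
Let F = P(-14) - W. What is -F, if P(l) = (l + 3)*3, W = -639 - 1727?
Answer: -2333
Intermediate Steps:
W = -2366
P(l) = 9 + 3*l (P(l) = (3 + l)*3 = 9 + 3*l)
F = 2333 (F = (9 + 3*(-14)) - 1*(-2366) = (9 - 42) + 2366 = -33 + 2366 = 2333)
-F = -1*2333 = -2333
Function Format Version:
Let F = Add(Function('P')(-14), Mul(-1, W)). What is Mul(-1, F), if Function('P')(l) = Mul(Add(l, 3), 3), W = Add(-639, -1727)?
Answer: -2333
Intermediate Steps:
W = -2366
Function('P')(l) = Add(9, Mul(3, l)) (Function('P')(l) = Mul(Add(3, l), 3) = Add(9, Mul(3, l)))
F = 2333 (F = Add(Add(9, Mul(3, -14)), Mul(-1, -2366)) = Add(Add(9, -42), 2366) = Add(-33, 2366) = 2333)
Mul(-1, F) = Mul(-1, 2333) = -2333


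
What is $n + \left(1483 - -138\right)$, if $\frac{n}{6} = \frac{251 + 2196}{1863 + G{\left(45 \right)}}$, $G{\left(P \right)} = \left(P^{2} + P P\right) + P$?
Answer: $\frac{1612100}{993} \approx 1623.5$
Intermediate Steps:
$G{\left(P \right)} = P + 2 P^{2}$ ($G{\left(P \right)} = \left(P^{2} + P^{2}\right) + P = 2 P^{2} + P = P + 2 P^{2}$)
$n = \frac{2447}{993}$ ($n = 6 \frac{251 + 2196}{1863 + 45 \left(1 + 2 \cdot 45\right)} = 6 \frac{2447}{1863 + 45 \left(1 + 90\right)} = 6 \frac{2447}{1863 + 45 \cdot 91} = 6 \frac{2447}{1863 + 4095} = 6 \cdot \frac{2447}{5958} = \frac{2447}{993} \approx 2.4642$)
$n + \left(1483 - -138\right) = \frac{2447}{993} + \left(1483 - -138\right) = \frac{2447}{993} + \left(1483 + 138\right) = \frac{2447}{993} + 1621 = \frac{1612100}{993}$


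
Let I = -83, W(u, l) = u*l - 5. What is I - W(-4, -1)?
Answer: -82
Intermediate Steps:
W(u, l) = -5 + l*u (W(u, l) = l*u - 5 = -5 + l*u)
I - W(-4, -1) = -83 - (-5 - 1*(-4)) = -83 - (-5 + 4) = -83 - 1*(-1) = -83 + 1 = -82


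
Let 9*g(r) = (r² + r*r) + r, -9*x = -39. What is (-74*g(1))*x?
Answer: -962/9 ≈ -106.89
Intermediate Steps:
x = 13/3 (x = -⅑*(-39) = 13/3 ≈ 4.3333)
g(r) = r/9 + 2*r²/9 (g(r) = ((r² + r*r) + r)/9 = ((r² + r²) + r)/9 = (2*r² + r)/9 = (r + 2*r²)/9 = r/9 + 2*r²/9)
(-74*g(1))*x = -74*(1 + 2*1)/9*(13/3) = -74*(1 + 2)/9*(13/3) = -74*3/9*(13/3) = -74*⅓*(13/3) = -74/3*13/3 = -962/9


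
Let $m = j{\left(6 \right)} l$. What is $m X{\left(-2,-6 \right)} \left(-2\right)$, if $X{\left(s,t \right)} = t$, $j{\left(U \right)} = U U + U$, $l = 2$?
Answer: $1008$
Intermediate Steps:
$j{\left(U \right)} = U + U^{2}$ ($j{\left(U \right)} = U^{2} + U = U + U^{2}$)
$m = 84$ ($m = 6 \left(1 + 6\right) 2 = 6 \cdot 7 \cdot 2 = 42 \cdot 2 = 84$)
$m X{\left(-2,-6 \right)} \left(-2\right) = 84 \left(-6\right) \left(-2\right) = \left(-504\right) \left(-2\right) = 1008$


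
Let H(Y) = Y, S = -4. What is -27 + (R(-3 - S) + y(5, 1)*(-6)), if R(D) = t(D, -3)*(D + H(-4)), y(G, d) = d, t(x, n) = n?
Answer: -24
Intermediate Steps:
R(D) = 12 - 3*D (R(D) = -3*(D - 4) = -3*(-4 + D) = 12 - 3*D)
-27 + (R(-3 - S) + y(5, 1)*(-6)) = -27 + ((12 - 3*(-3 - 1*(-4))) + 1*(-6)) = -27 + ((12 - 3*(-3 + 4)) - 6) = -27 + ((12 - 3*1) - 6) = -27 + ((12 - 3) - 6) = -27 + (9 - 6) = -27 + 3 = -24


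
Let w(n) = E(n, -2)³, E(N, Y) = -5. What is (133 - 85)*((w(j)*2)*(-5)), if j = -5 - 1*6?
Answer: 60000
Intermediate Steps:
j = -11 (j = -5 - 6 = -11)
w(n) = -125 (w(n) = (-5)³ = -125)
(133 - 85)*((w(j)*2)*(-5)) = (133 - 85)*(-125*2*(-5)) = 48*(-250*(-5)) = 48*1250 = 60000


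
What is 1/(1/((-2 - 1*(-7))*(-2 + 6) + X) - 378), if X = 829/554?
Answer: -11909/4501048 ≈ -0.0026458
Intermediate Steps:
X = 829/554 (X = 829*(1/554) = 829/554 ≈ 1.4964)
1/(1/((-2 - 1*(-7))*(-2 + 6) + X) - 378) = 1/(1/((-2 - 1*(-7))*(-2 + 6) + 829/554) - 378) = 1/(1/((-2 + 7)*4 + 829/554) - 378) = 1/(1/(5*4 + 829/554) - 378) = 1/(1/(20 + 829/554) - 378) = 1/(1/(11909/554) - 378) = 1/(554/11909 - 378) = 1/(-4501048/11909) = -11909/4501048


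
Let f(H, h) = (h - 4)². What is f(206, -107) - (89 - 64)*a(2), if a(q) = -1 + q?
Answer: 12296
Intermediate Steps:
f(H, h) = (-4 + h)²
f(206, -107) - (89 - 64)*a(2) = (-4 - 107)² - (89 - 64)*(-1 + 2) = (-111)² - 25 = 12321 - 1*25 = 12321 - 25 = 12296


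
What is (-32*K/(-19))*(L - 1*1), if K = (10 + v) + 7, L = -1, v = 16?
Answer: -2112/19 ≈ -111.16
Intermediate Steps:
K = 33 (K = (10 + 16) + 7 = 26 + 7 = 33)
(-32*K/(-19))*(L - 1*1) = (-1056/(-19))*(-1 - 1*1) = (-1056*(-1)/19)*(-1 - 1) = -32*(-33/19)*(-2) = (1056/19)*(-2) = -2112/19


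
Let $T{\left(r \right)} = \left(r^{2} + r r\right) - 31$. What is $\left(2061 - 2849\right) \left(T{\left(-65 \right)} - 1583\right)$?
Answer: $-5386768$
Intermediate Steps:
$T{\left(r \right)} = -31 + 2 r^{2}$ ($T{\left(r \right)} = \left(r^{2} + r^{2}\right) - 31 = 2 r^{2} - 31 = -31 + 2 r^{2}$)
$\left(2061 - 2849\right) \left(T{\left(-65 \right)} - 1583\right) = \left(2061 - 2849\right) \left(\left(-31 + 2 \left(-65\right)^{2}\right) - 1583\right) = - 788 \left(\left(-31 + 2 \cdot 4225\right) - 1583\right) = - 788 \left(\left(-31 + 8450\right) - 1583\right) = - 788 \left(8419 - 1583\right) = \left(-788\right) 6836 = -5386768$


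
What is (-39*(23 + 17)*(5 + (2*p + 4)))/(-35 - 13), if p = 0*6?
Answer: 585/2 ≈ 292.50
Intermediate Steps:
p = 0
(-39*(23 + 17)*(5 + (2*p + 4)))/(-35 - 13) = (-39*(23 + 17)*(5 + (2*0 + 4)))/(-35 - 13) = -1560*(5 + (0 + 4))/(-48) = -1560*(5 + 4)*(-1/48) = -1560*9*(-1/48) = -39*360*(-1/48) = -14040*(-1/48) = 585/2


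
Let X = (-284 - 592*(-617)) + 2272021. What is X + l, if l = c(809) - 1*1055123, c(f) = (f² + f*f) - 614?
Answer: 2890226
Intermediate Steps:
c(f) = -614 + 2*f² (c(f) = (f² + f²) - 614 = 2*f² - 614 = -614 + 2*f²)
l = 253225 (l = (-614 + 2*809²) - 1*1055123 = (-614 + 2*654481) - 1055123 = (-614 + 1308962) - 1055123 = 1308348 - 1055123 = 253225)
X = 2637001 (X = (-284 + 365264) + 2272021 = 364980 + 2272021 = 2637001)
X + l = 2637001 + 253225 = 2890226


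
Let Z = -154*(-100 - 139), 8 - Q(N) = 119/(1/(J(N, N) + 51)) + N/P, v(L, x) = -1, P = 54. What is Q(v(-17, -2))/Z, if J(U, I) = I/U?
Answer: -333719/1987524 ≈ -0.16791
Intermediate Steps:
Q(N) = -6180 - N/54 (Q(N) = 8 - (119/(1/(N/N + 51)) + N/54) = 8 - (119/(1/(1 + 51)) + N*(1/54)) = 8 - (119/(1/52) + N/54) = 8 - (119*52 + N/54) = 8 - (6188 + N/54) = 8 + (-6188 - N/54) = -6180 - N/54)
Z = 36806 (Z = -154*(-239) = 36806)
Q(v(-17, -2))/Z = (-6180 - 1/54*(-1))/36806 = (-6180 + 1/54)*(1/36806) = -333719/54*1/36806 = -333719/1987524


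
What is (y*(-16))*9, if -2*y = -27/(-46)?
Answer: 972/23 ≈ 42.261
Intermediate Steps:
y = -27/92 (y = -(-27)/(2*(-46)) = -(-27)*(-1)/(2*46) = -1/2*27/46 = -27/92 ≈ -0.29348)
(y*(-16))*9 = -27/92*(-16)*9 = (108/23)*9 = 972/23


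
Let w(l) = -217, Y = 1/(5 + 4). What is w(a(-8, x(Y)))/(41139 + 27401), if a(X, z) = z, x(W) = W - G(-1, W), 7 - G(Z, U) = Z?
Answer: -217/68540 ≈ -0.0031660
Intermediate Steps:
Y = ⅑ (Y = 1/9 = ⅑ ≈ 0.11111)
G(Z, U) = 7 - Z
x(W) = -8 + W (x(W) = W - (7 - 1*(-1)) = W - (7 + 1) = W - 1*8 = W - 8 = -8 + W)
w(a(-8, x(Y)))/(41139 + 27401) = -217/(41139 + 27401) = -217/68540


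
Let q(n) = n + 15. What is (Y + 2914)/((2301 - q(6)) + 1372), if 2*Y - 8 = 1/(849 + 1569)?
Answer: 1282859/1605552 ≈ 0.79901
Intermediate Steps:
q(n) = 15 + n
Y = 19345/4836 (Y = 4 + 1/(2*(849 + 1569)) = 4 + (1/2)/2418 = 4 + (1/2)*(1/2418) = 4 + 1/4836 = 19345/4836 ≈ 4.0002)
(Y + 2914)/((2301 - q(6)) + 1372) = (19345/4836 + 2914)/((2301 - (15 + 6)) + 1372) = 14111449/(4836*((2301 - 1*21) + 1372)) = 14111449/(4836*((2301 - 21) + 1372)) = 14111449/(4836*(2280 + 1372)) = (14111449/4836)/3652 = (14111449/4836)*(1/3652) = 1282859/1605552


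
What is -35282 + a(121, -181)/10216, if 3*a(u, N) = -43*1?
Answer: -1081322779/30648 ≈ -35282.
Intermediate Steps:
a(u, N) = -43/3 (a(u, N) = (-43*1)/3 = (1/3)*(-43) = -43/3)
-35282 + a(121, -181)/10216 = -35282 - 43/3/10216 = -35282 - 43/3*1/10216 = -35282 - 43/30648 = -1081322779/30648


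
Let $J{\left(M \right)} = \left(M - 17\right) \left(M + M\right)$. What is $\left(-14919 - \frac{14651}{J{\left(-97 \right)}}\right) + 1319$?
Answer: $- \frac{300792251}{22116} \approx -13601.0$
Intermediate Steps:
$J{\left(M \right)} = 2 M \left(-17 + M\right)$ ($J{\left(M \right)} = \left(-17 + M\right) 2 M = 2 M \left(-17 + M\right)$)
$\left(-14919 - \frac{14651}{J{\left(-97 \right)}}\right) + 1319 = \left(-14919 - \frac{14651}{2 \left(-97\right) \left(-17 - 97\right)}\right) + 1319 = \left(-14919 - \frac{14651}{2 \left(-97\right) \left(-114\right)}\right) + 1319 = \left(-14919 - \frac{14651}{22116}\right) + 1319 = - \frac{329963255}{22116} + 1319 = - \frac{300792251}{22116}$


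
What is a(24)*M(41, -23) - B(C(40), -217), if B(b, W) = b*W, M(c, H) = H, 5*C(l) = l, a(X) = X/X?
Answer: 1713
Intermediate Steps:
a(X) = 1
C(l) = l/5
B(b, W) = W*b
a(24)*M(41, -23) - B(C(40), -217) = 1*(-23) - (-217)*(⅕)*40 = -23 - (-217)*8 = -23 - 1*(-1736) = -23 + 1736 = 1713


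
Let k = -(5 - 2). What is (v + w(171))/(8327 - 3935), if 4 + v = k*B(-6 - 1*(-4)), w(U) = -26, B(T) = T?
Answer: -1/183 ≈ -0.0054645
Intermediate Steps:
k = -3 (k = -1*3 = -3)
v = 2 (v = -4 - 3*(-6 - 1*(-4)) = -4 - 3*(-6 + 4) = -4 - 3*(-2) = -4 + 6 = 2)
(v + w(171))/(8327 - 3935) = (2 - 26)/(8327 - 3935) = -24/4392 = -24*1/4392 = -1/183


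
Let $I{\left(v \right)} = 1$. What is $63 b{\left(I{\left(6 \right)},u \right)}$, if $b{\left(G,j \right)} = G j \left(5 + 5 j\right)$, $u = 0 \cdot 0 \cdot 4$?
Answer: $0$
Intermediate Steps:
$u = 0$ ($u = 0 \cdot 4 = 0$)
$b{\left(G,j \right)} = G j \left(5 + 5 j\right)$
$63 b{\left(I{\left(6 \right)},u \right)} = 63 \cdot 5 \cdot 1 \cdot 0 \left(1 + 0\right) = 63 \cdot 5 \cdot 1 \cdot 0 \cdot 1 = 63 \cdot 0 = 0$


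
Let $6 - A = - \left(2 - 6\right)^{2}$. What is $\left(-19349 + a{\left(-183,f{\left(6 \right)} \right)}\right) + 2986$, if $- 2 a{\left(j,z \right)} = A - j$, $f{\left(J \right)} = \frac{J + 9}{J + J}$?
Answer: $- \frac{32931}{2} \approx -16466.0$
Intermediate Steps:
$f{\left(J \right)} = \frac{9 + J}{2 J}$
$A = 22$ ($A = 6 - - \left(2 - 6\right)^{2} = 6 - - \left(-4\right)^{2} = 6 - \left(-1\right) 16 = 6 - -16 = 6 + 16 = 22$)
$a{\left(j,z \right)} = -11 + \frac{j}{2}$ ($a{\left(j,z \right)} = - \frac{22 - j}{2} = -11 + \frac{j}{2}$)
$\left(-19349 + a{\left(-183,f{\left(6 \right)} \right)}\right) + 2986 = \left(-19349 + \left(-11 + \frac{1}{2} \left(-183\right)\right)\right) + 2986 = \left(-19349 - \frac{205}{2}\right) + 2986 = - \frac{38903}{2} + 2986 = - \frac{32931}{2}$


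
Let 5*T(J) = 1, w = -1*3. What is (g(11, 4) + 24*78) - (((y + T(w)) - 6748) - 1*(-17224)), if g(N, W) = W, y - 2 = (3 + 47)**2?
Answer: -55511/5 ≈ -11102.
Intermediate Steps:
y = 2502 (y = 2 + (3 + 47)**2 = 2 + 50**2 = 2 + 2500 = 2502)
w = -3
T(J) = 1/5 (T(J) = (1/5)*1 = 1/5)
(g(11, 4) + 24*78) - (((y + T(w)) - 6748) - 1*(-17224)) = (4 + 24*78) - (((2502 + 1/5) - 6748) - 1*(-17224)) = (4 + 1872) - ((12511/5 - 6748) + 17224) = 1876 - (-21229/5 + 17224) = 1876 - 1*64891/5 = 1876 - 64891/5 = -55511/5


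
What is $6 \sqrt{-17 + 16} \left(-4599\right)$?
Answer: $- 27594 i \approx - 27594.0 i$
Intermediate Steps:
$6 \sqrt{-17 + 16} \left(-4599\right) = 6 \sqrt{-1} \left(-4599\right) = 6 i \left(-4599\right) = - 27594 i$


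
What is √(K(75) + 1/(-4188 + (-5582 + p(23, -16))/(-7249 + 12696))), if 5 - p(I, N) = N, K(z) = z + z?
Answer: √78096285640710491/22817597 ≈ 12.247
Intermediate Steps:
K(z) = 2*z
p(I, N) = 5 - N
√(K(75) + 1/(-4188 + (-5582 + p(23, -16))/(-7249 + 12696))) = √(2*75 + 1/(-4188 + (-5582 + (5 - 1*(-16)))/(-7249 + 12696))) = √(150 + 1/(-4188 + (-5582 + (5 + 16))/5447)) = √(150 + 1/(-4188 + (-5582 + 21)*(1/5447))) = √(150 + 1/(-4188 - 5561*1/5447)) = √(150 + 1/(-4188 - 5561/5447)) = √(150 + 1/(-22817597/5447)) = √(150 - 5447/22817597) = √(3422634103/22817597) = √78096285640710491/22817597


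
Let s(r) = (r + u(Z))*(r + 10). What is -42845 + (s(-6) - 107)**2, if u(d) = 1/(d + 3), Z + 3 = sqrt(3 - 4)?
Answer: -25700 + 1048*I ≈ -25700.0 + 1048.0*I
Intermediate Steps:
Z = -3 + I (Z = -3 + sqrt(3 - 4) = -3 + sqrt(-1) = -3 + I ≈ -3.0 + 1.0*I)
u(d) = 1/(3 + d)
s(r) = (10 + r)*(r - I) (s(r) = (r + 1/(3 + (-3 + I)))*(r + 10) = (r + 1/I)*(10 + r) = (r - I)*(10 + r) = (10 + r)*(r - I))
-42845 + (s(-6) - 107)**2 = -42845 + (((-6)**2 - 10*I - 6*(10 - I)) - 107)**2 = -42845 + ((36 - 10*I + (-60 + 6*I)) - 107)**2 = -42845 + ((-24 - 4*I) - 107)**2 = -42845 + (-131 - 4*I)**2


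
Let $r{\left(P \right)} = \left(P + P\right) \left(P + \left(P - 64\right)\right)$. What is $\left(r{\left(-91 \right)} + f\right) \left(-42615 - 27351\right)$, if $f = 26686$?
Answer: $-4999630428$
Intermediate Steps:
$r{\left(P \right)} = 2 P \left(-64 + 2 P\right)$ ($r{\left(P \right)} = 2 P \left(P + \left(-64 + P\right)\right) = 2 P \left(-64 + 2 P\right)$)
$\left(r{\left(-91 \right)} + f\right) \left(-42615 - 27351\right) = \left(4 \left(-91\right) \left(-32 - 91\right) + 26686\right) \left(-42615 - 27351\right) = \left(4 \left(-91\right) \left(-123\right) + 26686\right) \left(-69966\right) = \left(44772 + 26686\right) \left(-69966\right) = 71458 \left(-69966\right) = -4999630428$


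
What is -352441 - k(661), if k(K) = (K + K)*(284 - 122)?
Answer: -566605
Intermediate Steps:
k(K) = 324*K (k(K) = (2*K)*162 = 324*K)
-352441 - k(661) = -352441 - 324*661 = -352441 - 1*214164 = -352441 - 214164 = -566605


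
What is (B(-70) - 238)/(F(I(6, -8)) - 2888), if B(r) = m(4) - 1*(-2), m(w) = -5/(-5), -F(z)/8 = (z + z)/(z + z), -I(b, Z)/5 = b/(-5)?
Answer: 235/2896 ≈ 0.081146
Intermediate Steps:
I(b, Z) = b (I(b, Z) = -5*b/(-5) = -5*b*(-1)/5 = -(-1)*b = b)
F(z) = -8 (F(z) = -8*(z + z)/(z + z) = -8*2*z/(2*z) = -8*2*z*1/(2*z) = -8*1 = -8)
m(w) = 1 (m(w) = -5*(-⅕) = 1)
B(r) = 3 (B(r) = 1 - 1*(-2) = 1 + 2 = 3)
(B(-70) - 238)/(F(I(6, -8)) - 2888) = (3 - 238)/(-8 - 2888) = -235/(-2896) = -235*(-1/2896) = 235/2896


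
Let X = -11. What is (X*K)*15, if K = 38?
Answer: -6270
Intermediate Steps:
(X*K)*15 = -11*38*15 = -418*15 = -6270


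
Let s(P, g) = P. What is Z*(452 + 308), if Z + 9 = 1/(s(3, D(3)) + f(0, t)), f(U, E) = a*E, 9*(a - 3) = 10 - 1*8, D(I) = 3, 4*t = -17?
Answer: -532152/77 ≈ -6911.1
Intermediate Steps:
t = -17/4 (t = (¼)*(-17) = -17/4 ≈ -4.2500)
a = 29/9 (a = 3 + (10 - 1*8)/9 = 3 + (10 - 8)/9 = 3 + (⅑)*2 = 3 + 2/9 = 29/9 ≈ 3.2222)
f(U, E) = 29*E/9
Z = -3501/385 (Z = -9 + 1/(3 + (29/9)*(-17/4)) = -9 + 1/(3 - 493/36) = -9 + 1/(-385/36) = -9 - 36/385 = -3501/385 ≈ -9.0935)
Z*(452 + 308) = -3501*(452 + 308)/385 = -3501/385*760 = -532152/77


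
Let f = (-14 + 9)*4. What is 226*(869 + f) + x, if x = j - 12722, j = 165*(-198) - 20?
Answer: 146462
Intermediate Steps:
f = -20 (f = -5*4 = -20)
j = -32690 (j = -32670 - 20 = -32690)
x = -45412 (x = -32690 - 12722 = -45412)
226*(869 + f) + x = 226*(869 - 20) - 45412 = 226*849 - 45412 = 191874 - 45412 = 146462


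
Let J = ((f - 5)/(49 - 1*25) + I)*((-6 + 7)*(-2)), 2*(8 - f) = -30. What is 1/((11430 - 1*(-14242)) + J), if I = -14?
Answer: 2/51397 ≈ 3.8913e-5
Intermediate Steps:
f = 23 (f = 8 - 1/2*(-30) = 8 + 15 = 23)
J = 53/2 (J = ((23 - 5)/(49 - 1*25) - 14)*((-6 + 7)*(-2)) = (18/(49 - 25) - 14)*(1*(-2)) = (18/24 - 14)*(-2) = (18*(1/24) - 14)*(-2) = (3/4 - 14)*(-2) = -53/4*(-2) = 53/2 ≈ 26.500)
1/((11430 - 1*(-14242)) + J) = 1/((11430 - 1*(-14242)) + 53/2) = 1/((11430 + 14242) + 53/2) = 1/(25672 + 53/2) = 1/(51397/2) = 2/51397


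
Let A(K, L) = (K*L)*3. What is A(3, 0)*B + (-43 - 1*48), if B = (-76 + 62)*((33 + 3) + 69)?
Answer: -91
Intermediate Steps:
B = -1470 (B = -14*(36 + 69) = -14*105 = -1470)
A(K, L) = 3*K*L
A(3, 0)*B + (-43 - 1*48) = (3*3*0)*(-1470) + (-43 - 1*48) = 0*(-1470) + (-43 - 48) = 0 - 91 = -91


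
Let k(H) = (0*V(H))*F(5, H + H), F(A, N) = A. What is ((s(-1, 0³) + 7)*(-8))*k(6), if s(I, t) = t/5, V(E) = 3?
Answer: 0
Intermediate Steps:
s(I, t) = t/5 (s(I, t) = t*(⅕) = t/5)
k(H) = 0 (k(H) = (0*3)*5 = 0*5 = 0)
((s(-1, 0³) + 7)*(-8))*k(6) = (((⅕)*0³ + 7)*(-8))*0 = (((⅕)*0 + 7)*(-8))*0 = ((0 + 7)*(-8))*0 = (7*(-8))*0 = -56*0 = 0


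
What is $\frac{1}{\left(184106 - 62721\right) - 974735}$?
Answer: $- \frac{1}{853350} \approx -1.1719 \cdot 10^{-6}$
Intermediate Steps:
$\frac{1}{\left(184106 - 62721\right) - 974735} = \frac{1}{121385 - 974735} = \frac{1}{-853350} = - \frac{1}{853350}$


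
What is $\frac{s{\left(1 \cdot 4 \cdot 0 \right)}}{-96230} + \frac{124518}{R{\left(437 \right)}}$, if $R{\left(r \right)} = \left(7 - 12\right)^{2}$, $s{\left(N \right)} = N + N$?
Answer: $\frac{124518}{25} \approx 4980.7$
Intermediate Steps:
$s{\left(N \right)} = 2 N$
$R{\left(r \right)} = 25$ ($R{\left(r \right)} = \left(-5\right)^{2} = 25$)
$\frac{s{\left(1 \cdot 4 \cdot 0 \right)}}{-96230} + \frac{124518}{R{\left(437 \right)}} = \frac{2 \cdot 1 \cdot 4 \cdot 0}{-96230} + \frac{124518}{25} = 2 \cdot 4 \cdot 0 \left(- \frac{1}{96230}\right) + 124518 \cdot \frac{1}{25} = 2 \cdot 0 \left(- \frac{1}{96230}\right) + \frac{124518}{25} = 0 \left(- \frac{1}{96230}\right) + \frac{124518}{25} = 0 + \frac{124518}{25} = \frac{124518}{25}$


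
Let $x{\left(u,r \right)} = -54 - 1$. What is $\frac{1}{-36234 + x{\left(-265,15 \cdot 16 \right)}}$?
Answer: $- \frac{1}{36289} \approx -2.7557 \cdot 10^{-5}$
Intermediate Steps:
$x{\left(u,r \right)} = -55$
$\frac{1}{-36234 + x{\left(-265,15 \cdot 16 \right)}} = \frac{1}{-36234 - 55} = \frac{1}{-36289} = - \frac{1}{36289}$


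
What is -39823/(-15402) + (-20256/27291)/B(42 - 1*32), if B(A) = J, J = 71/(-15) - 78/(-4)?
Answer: 157365706013/62069613342 ≈ 2.5353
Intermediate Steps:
J = 443/30 (J = 71*(-1/15) - 78*(-¼) = -71/15 + 39/2 = 443/30 ≈ 14.767)
B(A) = 443/30
-39823/(-15402) + (-20256/27291)/B(42 - 1*32) = -39823/(-15402) + (-20256/27291)/(443/30) = -39823*(-1/15402) - 20256*1/27291*(30/443) = 39823/15402 - 6752/9097*30/443 = 39823/15402 - 202560/4029971 = 157365706013/62069613342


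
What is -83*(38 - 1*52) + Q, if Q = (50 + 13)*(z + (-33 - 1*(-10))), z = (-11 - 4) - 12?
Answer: -1988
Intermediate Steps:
z = -27 (z = -15 - 12 = -27)
Q = -3150 (Q = (50 + 13)*(-27 + (-33 - 1*(-10))) = 63*(-27 + (-33 + 10)) = 63*(-27 - 23) = 63*(-50) = -3150)
-83*(38 - 1*52) + Q = -83*(38 - 1*52) - 3150 = -83*(38 - 52) - 3150 = -83*(-14) - 3150 = 1162 - 3150 = -1988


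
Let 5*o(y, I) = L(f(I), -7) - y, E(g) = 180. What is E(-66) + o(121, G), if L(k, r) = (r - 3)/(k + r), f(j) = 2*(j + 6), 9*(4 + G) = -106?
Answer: 186271/1195 ≈ 155.88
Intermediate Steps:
G = -142/9 (G = -4 + (⅑)*(-106) = -4 - 106/9 = -142/9 ≈ -15.778)
f(j) = 12 + 2*j (f(j) = 2*(6 + j) = 12 + 2*j)
L(k, r) = (-3 + r)/(k + r)
o(y, I) = -2/(5 + 2*I) - y/5 (o(y, I) = ((-3 - 7)/((12 + 2*I) - 7) - y)/5 = (-10/(5 + 2*I) - y)/5 = (-y - 10/(5 + 2*I))/5 = -2/(5 + 2*I) - y/5)
E(-66) + o(121, G) = 180 + (-10 - 1*121*(5 + 2*(-142/9)))/(5*(5 + 2*(-142/9))) = 180 + (-10 - 1*121*(5 - 284/9))/(5*(5 - 284/9)) = 180 + (-10 - 1*121*(-239/9))/(5*(-239/9)) = 180 + (⅕)*(-9/239)*(-10 + 28919/9) = 180 + (⅕)*(-9/239)*(28829/9) = 180 - 28829/1195 = 186271/1195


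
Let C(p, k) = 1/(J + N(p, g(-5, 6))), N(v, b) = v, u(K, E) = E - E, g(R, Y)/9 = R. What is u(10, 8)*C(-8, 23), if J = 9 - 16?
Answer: 0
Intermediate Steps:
g(R, Y) = 9*R
u(K, E) = 0
J = -7
C(p, k) = 1/(-7 + p)
u(10, 8)*C(-8, 23) = 0/(-7 - 8) = 0/(-15) = 0*(-1/15) = 0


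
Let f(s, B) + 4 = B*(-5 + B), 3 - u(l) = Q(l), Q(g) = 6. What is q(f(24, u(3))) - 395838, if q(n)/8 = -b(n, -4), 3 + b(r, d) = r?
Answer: -395974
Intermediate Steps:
b(r, d) = -3 + r
u(l) = -3 (u(l) = 3 - 1*6 = 3 - 6 = -3)
f(s, B) = -4 + B*(-5 + B)
q(n) = 24 - 8*n (q(n) = 8*(-(-3 + n)) = 8*(3 - n) = 24 - 8*n)
q(f(24, u(3))) - 395838 = (24 - 8*(-4 + (-3)² - 5*(-3))) - 395838 = (24 - 8*(-4 + 9 + 15)) - 395838 = (24 - 8*20) - 395838 = (24 - 160) - 395838 = -136 - 395838 = -395974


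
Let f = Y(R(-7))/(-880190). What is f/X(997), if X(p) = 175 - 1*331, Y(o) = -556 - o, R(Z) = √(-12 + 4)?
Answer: -139/34327410 - I*√2/68654820 ≈ -4.0492e-6 - 2.0599e-8*I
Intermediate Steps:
R(Z) = 2*I*√2 (R(Z) = √(-8) = 2*I*√2)
X(p) = -156 (X(p) = 175 - 331 = -156)
f = 278/440095 + I*√2/440095 (f = (-556 - 2*I*√2)/(-880190) = (-556 - 2*I*√2)*(-1/880190) = 278/440095 + I*√2/440095 ≈ 0.00063168 + 3.2134e-6*I)
f/X(997) = (278/440095 + I*√2/440095)/(-156) = (278/440095 + I*√2/440095)*(-1/156) = -139/34327410 - I*√2/68654820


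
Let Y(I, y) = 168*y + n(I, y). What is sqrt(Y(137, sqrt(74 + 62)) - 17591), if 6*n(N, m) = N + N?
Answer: 2*sqrt(-39477 + 756*sqrt(34))/3 ≈ 124.84*I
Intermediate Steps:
n(N, m) = N/3 (n(N, m) = (N + N)/6 = (2*N)/6 = N/3)
Y(I, y) = 168*y + I/3
sqrt(Y(137, sqrt(74 + 62)) - 17591) = sqrt((168*sqrt(74 + 62) + (1/3)*137) - 17591) = sqrt((168*sqrt(136) + 137/3) - 17591) = sqrt((168*(2*sqrt(34)) + 137/3) - 17591) = sqrt((336*sqrt(34) + 137/3) - 17591) = sqrt((137/3 + 336*sqrt(34)) - 17591) = sqrt(-52636/3 + 336*sqrt(34))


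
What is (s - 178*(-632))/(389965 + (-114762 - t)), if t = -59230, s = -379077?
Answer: -266581/334433 ≈ -0.79711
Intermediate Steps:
(s - 178*(-632))/(389965 + (-114762 - t)) = (-379077 - 178*(-632))/(389965 + (-114762 - 1*(-59230))) = (-379077 + 112496)/(389965 + (-114762 + 59230)) = -266581/(389965 - 55532) = -266581/334433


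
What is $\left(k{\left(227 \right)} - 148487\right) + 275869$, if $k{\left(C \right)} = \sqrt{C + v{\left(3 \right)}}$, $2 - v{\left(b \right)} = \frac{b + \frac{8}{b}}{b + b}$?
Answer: $127382 + \frac{\sqrt{8210}}{6} \approx 1.274 \cdot 10^{5}$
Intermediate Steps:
$v{\left(b \right)} = 2 - \frac{b + \frac{8}{b}}{2 b}$ ($v{\left(b \right)} = 2 - \frac{b + \frac{8}{b}}{b + b} = 2 - \frac{b + \frac{8}{b}}{2 b}$)
$k{\left(C \right)} = \sqrt{\frac{19}{18} + C}$ ($k{\left(C \right)} = \sqrt{C + \left(\frac{3}{2} - \frac{4}{9}\right)} = \sqrt{C + \frac{19}{18}} = \sqrt{\frac{19}{18} + C}$)
$\left(k{\left(227 \right)} - 148487\right) + 275869 = \left(\frac{\sqrt{38 + 36 \cdot 227}}{6} - 148487\right) + 275869 = \left(\frac{\sqrt{38 + 8172}}{6} - 148487\right) + 275869 = \left(\frac{\sqrt{8210}}{6} - 148487\right) + 275869 = \left(-148487 + \frac{\sqrt{8210}}{6}\right) + 275869 = 127382 + \frac{\sqrt{8210}}{6}$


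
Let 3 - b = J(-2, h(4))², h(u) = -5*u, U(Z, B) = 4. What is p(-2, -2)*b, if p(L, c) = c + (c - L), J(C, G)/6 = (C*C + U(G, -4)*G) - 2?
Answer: 438042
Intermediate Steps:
J(C, G) = -12 + 6*C² + 24*G (J(C, G) = 6*((C*C + 4*G) - 2) = 6*((C² + 4*G) - 2) = 6*(-2 + C² + 4*G) = -12 + 6*C² + 24*G)
p(L, c) = -L + 2*c
b = -219021 (b = 3 - (-12 + 6*(-2)² + 24*(-5*4))² = 3 - (-12 + 6*4 + 24*(-20))² = 3 - (-12 + 24 - 480)² = 3 - 1*(-468)² = 3 - 1*219024 = 3 - 219024 = -219021)
p(-2, -2)*b = (-1*(-2) + 2*(-2))*(-219021) = (2 - 4)*(-219021) = -2*(-219021) = 438042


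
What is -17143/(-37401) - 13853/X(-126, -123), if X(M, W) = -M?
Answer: -3509905/32058 ≈ -109.49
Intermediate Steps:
-17143/(-37401) - 13853/X(-126, -123) = -17143/(-37401) - 13853/((-1*(-126))) = -17143*(-1/37401) - 13853/126 = 2449/5343 - 13853*1/126 = 2449/5343 - 1979/18 = -3509905/32058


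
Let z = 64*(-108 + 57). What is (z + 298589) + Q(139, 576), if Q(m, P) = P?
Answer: 295901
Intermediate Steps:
z = -3264 (z = 64*(-51) = -3264)
(z + 298589) + Q(139, 576) = (-3264 + 298589) + 576 = 295325 + 576 = 295901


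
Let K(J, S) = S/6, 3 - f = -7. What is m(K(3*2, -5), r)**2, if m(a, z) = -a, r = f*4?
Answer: 25/36 ≈ 0.69444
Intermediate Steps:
f = 10 (f = 3 - 1*(-7) = 3 + 7 = 10)
r = 40 (r = 10*4 = 40)
K(J, S) = S/6 (K(J, S) = S*(1/6) = S/6)
m(K(3*2, -5), r)**2 = (-(-5)/6)**2 = (-1*(-5/6))**2 = (5/6)**2 = 25/36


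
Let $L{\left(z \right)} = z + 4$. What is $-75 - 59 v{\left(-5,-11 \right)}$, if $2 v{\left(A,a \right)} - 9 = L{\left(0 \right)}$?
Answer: $- \frac{917}{2} \approx -458.5$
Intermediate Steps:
$L{\left(z \right)} = 4 + z$
$v{\left(A,a \right)} = \frac{13}{2}$ ($v{\left(A,a \right)} = \frac{9}{2} + \frac{4 + 0}{2} = \frac{9}{2} + \frac{1}{2} \cdot 4 = \frac{9}{2} + 2 = \frac{13}{2}$)
$-75 - 59 v{\left(-5,-11 \right)} = -75 - \frac{767}{2} = - \frac{917}{2}$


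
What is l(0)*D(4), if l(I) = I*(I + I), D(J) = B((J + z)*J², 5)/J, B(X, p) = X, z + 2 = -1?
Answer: 0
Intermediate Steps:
z = -3 (z = -2 - 1 = -3)
D(J) = J*(-3 + J) (D(J) = ((J - 3)*J²)/J = ((-3 + J)*J²)/J = (J²*(-3 + J))/J = J*(-3 + J))
l(I) = 2*I² (l(I) = I*(2*I) = 2*I²)
l(0)*D(4) = (2*0²)*(4*(-3 + 4)) = (2*0)*(4*1) = 0*4 = 0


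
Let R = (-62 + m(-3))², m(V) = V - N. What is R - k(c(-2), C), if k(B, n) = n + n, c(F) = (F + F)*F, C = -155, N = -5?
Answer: 3910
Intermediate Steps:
m(V) = 5 + V (m(V) = V - 1*(-5) = V + 5 = 5 + V)
c(F) = 2*F² (c(F) = (2*F)*F = 2*F²)
R = 3600 (R = (-62 + (5 - 3))² = (-62 + 2)² = (-60)² = 3600)
k(B, n) = 2*n
R - k(c(-2), C) = 3600 - 2*(-155) = 3600 - 1*(-310) = 3600 + 310 = 3910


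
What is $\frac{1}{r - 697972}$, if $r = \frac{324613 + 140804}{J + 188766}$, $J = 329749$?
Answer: $- \frac{518515}{361908486163} \approx -1.4327 \cdot 10^{-6}$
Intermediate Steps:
$r = \frac{465417}{518515}$ ($r = \frac{324613 + 140804}{329749 + 188766} = \frac{465417}{518515} \approx 0.8976$)
$\frac{1}{r - 697972} = \frac{1}{\frac{465417}{518515} - 697972} = \frac{1}{- \frac{361908486163}{518515}} = - \frac{518515}{361908486163}$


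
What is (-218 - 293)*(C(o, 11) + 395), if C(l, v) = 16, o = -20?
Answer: -210021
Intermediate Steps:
(-218 - 293)*(C(o, 11) + 395) = (-218 - 293)*(16 + 395) = -511*411 = -210021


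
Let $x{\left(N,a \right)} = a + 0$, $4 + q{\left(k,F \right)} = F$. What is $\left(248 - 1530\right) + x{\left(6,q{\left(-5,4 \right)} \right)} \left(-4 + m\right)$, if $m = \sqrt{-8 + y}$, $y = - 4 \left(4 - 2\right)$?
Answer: $-1282$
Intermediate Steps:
$q{\left(k,F \right)} = -4 + F$
$y = -8$ ($y = \left(-4\right) 2 = -8$)
$x{\left(N,a \right)} = a$
$m = 4 i$ ($m = \sqrt{-8 - 8} = \sqrt{-16} = 4 i \approx 4.0 i$)
$\left(248 - 1530\right) + x{\left(6,q{\left(-5,4 \right)} \right)} \left(-4 + m\right) = \left(248 - 1530\right) + \left(-4 + 4\right) \left(-4 + 4 i\right) = -1282 + 0 \left(-4 + 4 i\right) = -1282 + 0 = -1282$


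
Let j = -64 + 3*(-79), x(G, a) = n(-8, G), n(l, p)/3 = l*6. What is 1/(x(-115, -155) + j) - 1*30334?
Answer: -13498631/445 ≈ -30334.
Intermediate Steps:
n(l, p) = 18*l (n(l, p) = 3*(l*6) = 3*(6*l) = 18*l)
x(G, a) = -144 (x(G, a) = 18*(-8) = -144)
j = -301 (j = -64 - 237 = -301)
1/(x(-115, -155) + j) - 1*30334 = 1/(-144 - 301) - 1*30334 = 1/(-445) - 30334 = -1/445 - 30334 = -13498631/445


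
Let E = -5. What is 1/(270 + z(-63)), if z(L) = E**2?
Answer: 1/295 ≈ 0.0033898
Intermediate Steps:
z(L) = 25 (z(L) = (-5)**2 = 25)
1/(270 + z(-63)) = 1/(270 + 25) = 1/295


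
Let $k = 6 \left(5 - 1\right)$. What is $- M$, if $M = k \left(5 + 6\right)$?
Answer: $-264$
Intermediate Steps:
$k = 24$ ($k = 6 \cdot 4 = 24$)
$M = 264$ ($M = 24 \left(5 + 6\right) = 24 \cdot 11 = 264$)
$- M = \left(-1\right) 264 = -264$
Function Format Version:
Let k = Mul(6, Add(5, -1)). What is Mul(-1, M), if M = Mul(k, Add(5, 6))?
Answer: -264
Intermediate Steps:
k = 24 (k = Mul(6, 4) = 24)
M = 264 (M = Mul(24, Add(5, 6)) = Mul(24, 11) = 264)
Mul(-1, M) = Mul(-1, 264) = -264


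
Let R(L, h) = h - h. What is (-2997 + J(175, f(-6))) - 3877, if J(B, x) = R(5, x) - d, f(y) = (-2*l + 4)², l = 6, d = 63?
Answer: -6937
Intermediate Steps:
R(L, h) = 0
f(y) = 64 (f(y) = (-2*6 + 4)² = (-12 + 4)² = (-8)² = 64)
J(B, x) = -63 (J(B, x) = 0 - 1*63 = 0 - 63 = -63)
(-2997 + J(175, f(-6))) - 3877 = (-2997 - 63) - 3877 = -3060 - 3877 = -6937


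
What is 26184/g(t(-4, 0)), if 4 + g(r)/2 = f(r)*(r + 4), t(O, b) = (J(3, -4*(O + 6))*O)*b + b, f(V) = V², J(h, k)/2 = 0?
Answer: -3273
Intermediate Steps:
J(h, k) = 0 (J(h, k) = 2*0 = 0)
t(O, b) = b (t(O, b) = (0*O)*b + b = 0*b + b = 0 + b = b)
g(r) = -8 + 2*r²*(4 + r) (g(r) = -8 + 2*(r²*(r + 4)) = -8 + 2*(r²*(4 + r)) = -8 + 2*r²*(4 + r))
26184/g(t(-4, 0)) = 26184/(-8 + 2*0³ + 8*0²) = 26184/(-8 + 2*0 + 8*0) = 26184/(-8 + 0 + 0) = 26184/(-8) = 26184*(-⅛) = -3273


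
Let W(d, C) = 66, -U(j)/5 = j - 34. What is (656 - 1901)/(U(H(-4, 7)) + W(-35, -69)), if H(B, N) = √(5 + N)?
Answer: -73455/13849 - 6225*√3/27698 ≈ -5.6933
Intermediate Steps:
U(j) = 170 - 5*j (U(j) = -5*(j - 34) = -5*(-34 + j) = 170 - 5*j)
(656 - 1901)/(U(H(-4, 7)) + W(-35, -69)) = (656 - 1901)/((170 - 5*√(5 + 7)) + 66) = -1245/((170 - 10*√3) + 66) = -1245/(236 - 10*√3)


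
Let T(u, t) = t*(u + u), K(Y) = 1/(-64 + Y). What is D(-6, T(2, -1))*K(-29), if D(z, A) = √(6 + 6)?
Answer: -2*√3/93 ≈ -0.037248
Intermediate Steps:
T(u, t) = 2*t*u (T(u, t) = t*(2*u) = 2*t*u)
D(z, A) = 2*√3 (D(z, A) = √12 = 2*√3)
D(-6, T(2, -1))*K(-29) = (2*√3)/(-64 - 29) = (2*√3)/(-93) = (2*√3)*(-1/93) = -2*√3/93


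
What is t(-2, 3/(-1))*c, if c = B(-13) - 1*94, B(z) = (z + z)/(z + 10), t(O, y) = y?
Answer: 256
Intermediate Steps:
B(z) = 2*z/(10 + z) (B(z) = (2*z)/(10 + z) = 2*z/(10 + z))
c = -256/3 (c = 2*(-13)/(10 - 13) - 1*94 = 2*(-13)/(-3) - 94 = 2*(-13)*(-⅓) - 94 = 26/3 - 94 = -256/3 ≈ -85.333)
t(-2, 3/(-1))*c = (3/(-1))*(-256/3) = (3*(-1))*(-256/3) = -3*(-256/3) = 256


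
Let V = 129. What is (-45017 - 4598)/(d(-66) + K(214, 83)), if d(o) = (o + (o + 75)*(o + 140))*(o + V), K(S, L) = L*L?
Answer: -49615/44689 ≈ -1.1102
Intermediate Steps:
K(S, L) = L²
d(o) = (129 + o)*(o + (75 + o)*(140 + o)) (d(o) = (o + (o + 75)*(o + 140))*(o + 129) = (o + (75 + o)*(140 + o))*(129 + o) = (129 + o)*(o + (75 + o)*(140 + o)))
(-45017 - 4598)/(d(-66) + K(214, 83)) = (-45017 - 4598)/((1354500 + (-66)³ + 345*(-66)² + 38364*(-66)) + 83²) = -49615/((1354500 - 287496 + 345*4356 - 2532024) + 6889) = -49615/((1354500 - 287496 + 1502820 - 2532024) + 6889) = -49615/(37800 + 6889) = -49615/44689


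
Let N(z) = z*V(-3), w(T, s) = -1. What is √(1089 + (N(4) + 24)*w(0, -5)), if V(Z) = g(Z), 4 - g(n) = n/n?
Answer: 9*√13 ≈ 32.450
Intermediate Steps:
g(n) = 3 (g(n) = 4 - n/n = 4 - 1*1 = 4 - 1 = 3)
V(Z) = 3
N(z) = 3*z (N(z) = z*3 = 3*z)
√(1089 + (N(4) + 24)*w(0, -5)) = √(1089 + (3*4 + 24)*(-1)) = √(1089 + (12 + 24)*(-1)) = √(1089 + 36*(-1)) = √(1089 - 36) = √1053 = 9*√13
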